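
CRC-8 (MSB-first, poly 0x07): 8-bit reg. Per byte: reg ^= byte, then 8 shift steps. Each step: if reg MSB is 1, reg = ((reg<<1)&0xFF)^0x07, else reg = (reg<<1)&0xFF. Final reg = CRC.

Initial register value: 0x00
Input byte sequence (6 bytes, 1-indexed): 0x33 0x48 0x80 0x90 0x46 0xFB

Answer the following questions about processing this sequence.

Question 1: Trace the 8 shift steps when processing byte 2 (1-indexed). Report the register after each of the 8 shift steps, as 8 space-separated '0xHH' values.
After byte 1 (0x33): reg=0x99
Register before byte 2: 0x99
After XOR with byte 0x48: 0xD1

Answer: 0xA5 0x4D 0x9A 0x33 0x66 0xCC 0x9F 0x39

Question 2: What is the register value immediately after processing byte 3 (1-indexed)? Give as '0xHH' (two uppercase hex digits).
Answer: 0x26

Derivation:
After byte 1 (0x33): reg=0x99
After byte 2 (0x48): reg=0x39
After byte 3 (0x80): reg=0x26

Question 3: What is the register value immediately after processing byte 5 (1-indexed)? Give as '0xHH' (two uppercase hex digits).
After byte 1 (0x33): reg=0x99
After byte 2 (0x48): reg=0x39
After byte 3 (0x80): reg=0x26
After byte 4 (0x90): reg=0x0B
After byte 5 (0x46): reg=0xE4

Answer: 0xE4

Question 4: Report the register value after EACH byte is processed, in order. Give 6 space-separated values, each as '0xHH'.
0x99 0x39 0x26 0x0B 0xE4 0x5D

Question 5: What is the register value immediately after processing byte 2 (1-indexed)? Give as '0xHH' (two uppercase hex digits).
After byte 1 (0x33): reg=0x99
After byte 2 (0x48): reg=0x39

Answer: 0x39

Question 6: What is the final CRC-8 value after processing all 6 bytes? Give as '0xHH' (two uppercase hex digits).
Answer: 0x5D

Derivation:
After byte 1 (0x33): reg=0x99
After byte 2 (0x48): reg=0x39
After byte 3 (0x80): reg=0x26
After byte 4 (0x90): reg=0x0B
After byte 5 (0x46): reg=0xE4
After byte 6 (0xFB): reg=0x5D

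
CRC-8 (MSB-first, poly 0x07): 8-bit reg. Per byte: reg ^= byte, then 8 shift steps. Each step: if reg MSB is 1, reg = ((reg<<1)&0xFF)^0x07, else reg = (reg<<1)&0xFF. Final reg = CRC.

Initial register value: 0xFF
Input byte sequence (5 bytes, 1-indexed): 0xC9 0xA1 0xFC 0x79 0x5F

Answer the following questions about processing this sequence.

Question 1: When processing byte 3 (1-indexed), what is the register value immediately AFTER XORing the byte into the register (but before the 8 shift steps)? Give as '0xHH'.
Answer: 0x15

Derivation:
Register before byte 3: 0xE9
Byte 3: 0xFC
0xE9 XOR 0xFC = 0x15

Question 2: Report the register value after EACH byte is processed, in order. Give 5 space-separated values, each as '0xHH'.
0x82 0xE9 0x6B 0x7E 0xE7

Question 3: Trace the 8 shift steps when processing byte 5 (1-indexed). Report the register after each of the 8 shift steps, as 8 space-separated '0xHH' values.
Answer: 0x42 0x84 0x0F 0x1E 0x3C 0x78 0xF0 0xE7

Derivation:
After byte 1 (0xC9): reg=0x82
After byte 2 (0xA1): reg=0xE9
After byte 3 (0xFC): reg=0x6B
After byte 4 (0x79): reg=0x7E
Register before byte 5: 0x7E
After XOR with byte 0x5F: 0x21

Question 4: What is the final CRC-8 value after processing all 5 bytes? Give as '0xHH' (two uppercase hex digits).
After byte 1 (0xC9): reg=0x82
After byte 2 (0xA1): reg=0xE9
After byte 3 (0xFC): reg=0x6B
After byte 4 (0x79): reg=0x7E
After byte 5 (0x5F): reg=0xE7

Answer: 0xE7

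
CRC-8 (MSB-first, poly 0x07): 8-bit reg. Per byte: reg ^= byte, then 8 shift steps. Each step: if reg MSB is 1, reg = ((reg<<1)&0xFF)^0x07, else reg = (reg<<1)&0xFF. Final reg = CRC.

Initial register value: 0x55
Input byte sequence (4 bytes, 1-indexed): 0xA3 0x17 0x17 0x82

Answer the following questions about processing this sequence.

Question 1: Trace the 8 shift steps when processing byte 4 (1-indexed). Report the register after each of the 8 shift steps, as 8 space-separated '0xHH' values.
Answer: 0x93 0x21 0x42 0x84 0x0F 0x1E 0x3C 0x78

Derivation:
After byte 1 (0xA3): reg=0xCC
After byte 2 (0x17): reg=0x0F
After byte 3 (0x17): reg=0x48
Register before byte 4: 0x48
After XOR with byte 0x82: 0xCA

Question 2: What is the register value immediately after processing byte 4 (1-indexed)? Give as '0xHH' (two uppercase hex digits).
After byte 1 (0xA3): reg=0xCC
After byte 2 (0x17): reg=0x0F
After byte 3 (0x17): reg=0x48
After byte 4 (0x82): reg=0x78

Answer: 0x78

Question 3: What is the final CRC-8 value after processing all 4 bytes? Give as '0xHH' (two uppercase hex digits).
Answer: 0x78

Derivation:
After byte 1 (0xA3): reg=0xCC
After byte 2 (0x17): reg=0x0F
After byte 3 (0x17): reg=0x48
After byte 4 (0x82): reg=0x78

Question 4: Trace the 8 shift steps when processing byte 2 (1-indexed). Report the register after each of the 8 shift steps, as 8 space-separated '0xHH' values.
Answer: 0xB1 0x65 0xCA 0x93 0x21 0x42 0x84 0x0F

Derivation:
After byte 1 (0xA3): reg=0xCC
Register before byte 2: 0xCC
After XOR with byte 0x17: 0xDB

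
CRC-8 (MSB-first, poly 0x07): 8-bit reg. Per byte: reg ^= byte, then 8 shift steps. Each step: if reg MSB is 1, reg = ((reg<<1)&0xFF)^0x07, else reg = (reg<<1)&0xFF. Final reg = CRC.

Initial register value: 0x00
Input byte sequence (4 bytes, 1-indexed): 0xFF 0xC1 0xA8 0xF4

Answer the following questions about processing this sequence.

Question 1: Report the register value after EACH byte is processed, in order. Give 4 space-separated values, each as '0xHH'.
0xF3 0x9E 0x82 0x45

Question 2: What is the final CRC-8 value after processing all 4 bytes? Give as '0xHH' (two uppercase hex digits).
Answer: 0x45

Derivation:
After byte 1 (0xFF): reg=0xF3
After byte 2 (0xC1): reg=0x9E
After byte 3 (0xA8): reg=0x82
After byte 4 (0xF4): reg=0x45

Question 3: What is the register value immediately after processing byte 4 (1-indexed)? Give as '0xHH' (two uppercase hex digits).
Answer: 0x45

Derivation:
After byte 1 (0xFF): reg=0xF3
After byte 2 (0xC1): reg=0x9E
After byte 3 (0xA8): reg=0x82
After byte 4 (0xF4): reg=0x45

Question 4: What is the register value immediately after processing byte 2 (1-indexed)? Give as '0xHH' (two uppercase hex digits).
Answer: 0x9E

Derivation:
After byte 1 (0xFF): reg=0xF3
After byte 2 (0xC1): reg=0x9E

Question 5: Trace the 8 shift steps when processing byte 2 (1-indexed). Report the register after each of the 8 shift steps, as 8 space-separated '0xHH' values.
After byte 1 (0xFF): reg=0xF3
Register before byte 2: 0xF3
After XOR with byte 0xC1: 0x32

Answer: 0x64 0xC8 0x97 0x29 0x52 0xA4 0x4F 0x9E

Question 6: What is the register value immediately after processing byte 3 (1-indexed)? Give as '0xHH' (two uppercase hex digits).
Answer: 0x82

Derivation:
After byte 1 (0xFF): reg=0xF3
After byte 2 (0xC1): reg=0x9E
After byte 3 (0xA8): reg=0x82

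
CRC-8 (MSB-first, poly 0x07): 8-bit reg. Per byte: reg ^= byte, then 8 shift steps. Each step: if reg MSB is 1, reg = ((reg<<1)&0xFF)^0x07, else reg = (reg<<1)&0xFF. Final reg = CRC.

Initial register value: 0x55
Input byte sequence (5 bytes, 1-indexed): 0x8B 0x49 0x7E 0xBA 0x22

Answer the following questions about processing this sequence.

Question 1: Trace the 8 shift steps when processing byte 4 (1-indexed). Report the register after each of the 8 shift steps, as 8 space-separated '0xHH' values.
After byte 1 (0x8B): reg=0x14
After byte 2 (0x49): reg=0x94
After byte 3 (0x7E): reg=0x98
Register before byte 4: 0x98
After XOR with byte 0xBA: 0x22

Answer: 0x44 0x88 0x17 0x2E 0x5C 0xB8 0x77 0xEE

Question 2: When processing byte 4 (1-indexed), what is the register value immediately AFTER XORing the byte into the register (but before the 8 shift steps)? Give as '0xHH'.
Answer: 0x22

Derivation:
Register before byte 4: 0x98
Byte 4: 0xBA
0x98 XOR 0xBA = 0x22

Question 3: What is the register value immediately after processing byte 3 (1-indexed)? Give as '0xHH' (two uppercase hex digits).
Answer: 0x98

Derivation:
After byte 1 (0x8B): reg=0x14
After byte 2 (0x49): reg=0x94
After byte 3 (0x7E): reg=0x98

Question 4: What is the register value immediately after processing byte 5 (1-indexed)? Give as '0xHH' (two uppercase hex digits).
Answer: 0x6A

Derivation:
After byte 1 (0x8B): reg=0x14
After byte 2 (0x49): reg=0x94
After byte 3 (0x7E): reg=0x98
After byte 4 (0xBA): reg=0xEE
After byte 5 (0x22): reg=0x6A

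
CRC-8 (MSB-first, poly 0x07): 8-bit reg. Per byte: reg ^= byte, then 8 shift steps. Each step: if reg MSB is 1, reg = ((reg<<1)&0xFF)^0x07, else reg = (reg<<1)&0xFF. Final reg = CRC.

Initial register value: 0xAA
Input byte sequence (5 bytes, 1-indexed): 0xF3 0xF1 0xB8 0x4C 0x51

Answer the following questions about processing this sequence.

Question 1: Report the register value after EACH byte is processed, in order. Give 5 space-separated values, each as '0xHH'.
0x88 0x68 0x3E 0x59 0x38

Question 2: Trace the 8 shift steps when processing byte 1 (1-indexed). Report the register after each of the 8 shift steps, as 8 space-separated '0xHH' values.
Answer: 0xB2 0x63 0xC6 0x8B 0x11 0x22 0x44 0x88

Derivation:
Register before byte 1: 0xAA
After XOR with byte 0xF3: 0x59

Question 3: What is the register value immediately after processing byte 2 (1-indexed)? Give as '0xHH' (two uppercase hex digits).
After byte 1 (0xF3): reg=0x88
After byte 2 (0xF1): reg=0x68

Answer: 0x68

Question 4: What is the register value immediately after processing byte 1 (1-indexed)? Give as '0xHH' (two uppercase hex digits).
After byte 1 (0xF3): reg=0x88

Answer: 0x88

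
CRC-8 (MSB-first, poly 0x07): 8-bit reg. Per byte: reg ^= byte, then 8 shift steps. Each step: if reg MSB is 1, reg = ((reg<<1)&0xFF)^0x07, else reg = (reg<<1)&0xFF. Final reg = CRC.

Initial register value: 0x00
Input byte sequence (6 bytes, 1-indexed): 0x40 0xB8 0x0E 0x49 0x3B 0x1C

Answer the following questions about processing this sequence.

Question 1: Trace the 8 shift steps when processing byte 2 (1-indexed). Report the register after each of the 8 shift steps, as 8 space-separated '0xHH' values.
After byte 1 (0x40): reg=0xC7
Register before byte 2: 0xC7
After XOR with byte 0xB8: 0x7F

Answer: 0xFE 0xFB 0xF1 0xE5 0xCD 0x9D 0x3D 0x7A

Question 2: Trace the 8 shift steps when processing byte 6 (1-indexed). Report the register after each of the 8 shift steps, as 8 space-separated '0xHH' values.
After byte 1 (0x40): reg=0xC7
After byte 2 (0xB8): reg=0x7A
After byte 3 (0x0E): reg=0x4B
After byte 4 (0x49): reg=0x0E
After byte 5 (0x3B): reg=0x8B
Register before byte 6: 0x8B
After XOR with byte 0x1C: 0x97

Answer: 0x29 0x52 0xA4 0x4F 0x9E 0x3B 0x76 0xEC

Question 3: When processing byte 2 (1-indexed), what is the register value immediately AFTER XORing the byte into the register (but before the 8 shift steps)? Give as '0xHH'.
Answer: 0x7F

Derivation:
Register before byte 2: 0xC7
Byte 2: 0xB8
0xC7 XOR 0xB8 = 0x7F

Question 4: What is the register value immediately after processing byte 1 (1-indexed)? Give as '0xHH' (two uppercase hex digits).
Answer: 0xC7

Derivation:
After byte 1 (0x40): reg=0xC7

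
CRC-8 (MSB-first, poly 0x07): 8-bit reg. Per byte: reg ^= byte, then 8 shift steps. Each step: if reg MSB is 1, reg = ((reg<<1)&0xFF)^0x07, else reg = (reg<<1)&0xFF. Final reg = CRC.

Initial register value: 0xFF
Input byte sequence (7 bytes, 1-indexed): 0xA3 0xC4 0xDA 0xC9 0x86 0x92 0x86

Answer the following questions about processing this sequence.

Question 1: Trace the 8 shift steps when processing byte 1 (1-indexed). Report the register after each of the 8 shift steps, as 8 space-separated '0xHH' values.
Answer: 0xB8 0x77 0xEE 0xDB 0xB1 0x65 0xCA 0x93

Derivation:
Register before byte 1: 0xFF
After XOR with byte 0xA3: 0x5C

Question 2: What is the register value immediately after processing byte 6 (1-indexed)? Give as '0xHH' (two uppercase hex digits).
Answer: 0x0A

Derivation:
After byte 1 (0xA3): reg=0x93
After byte 2 (0xC4): reg=0xA2
After byte 3 (0xDA): reg=0x6F
After byte 4 (0xC9): reg=0x7B
After byte 5 (0x86): reg=0xFD
After byte 6 (0x92): reg=0x0A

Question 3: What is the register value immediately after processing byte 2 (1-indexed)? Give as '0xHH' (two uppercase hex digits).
After byte 1 (0xA3): reg=0x93
After byte 2 (0xC4): reg=0xA2

Answer: 0xA2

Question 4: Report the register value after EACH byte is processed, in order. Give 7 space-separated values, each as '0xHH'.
0x93 0xA2 0x6F 0x7B 0xFD 0x0A 0xAD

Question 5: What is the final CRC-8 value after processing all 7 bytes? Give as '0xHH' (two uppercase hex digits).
After byte 1 (0xA3): reg=0x93
After byte 2 (0xC4): reg=0xA2
After byte 3 (0xDA): reg=0x6F
After byte 4 (0xC9): reg=0x7B
After byte 5 (0x86): reg=0xFD
After byte 6 (0x92): reg=0x0A
After byte 7 (0x86): reg=0xAD

Answer: 0xAD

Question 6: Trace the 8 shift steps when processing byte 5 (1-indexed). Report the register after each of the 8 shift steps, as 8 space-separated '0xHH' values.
After byte 1 (0xA3): reg=0x93
After byte 2 (0xC4): reg=0xA2
After byte 3 (0xDA): reg=0x6F
After byte 4 (0xC9): reg=0x7B
Register before byte 5: 0x7B
After XOR with byte 0x86: 0xFD

Answer: 0xFD 0xFD 0xFD 0xFD 0xFD 0xFD 0xFD 0xFD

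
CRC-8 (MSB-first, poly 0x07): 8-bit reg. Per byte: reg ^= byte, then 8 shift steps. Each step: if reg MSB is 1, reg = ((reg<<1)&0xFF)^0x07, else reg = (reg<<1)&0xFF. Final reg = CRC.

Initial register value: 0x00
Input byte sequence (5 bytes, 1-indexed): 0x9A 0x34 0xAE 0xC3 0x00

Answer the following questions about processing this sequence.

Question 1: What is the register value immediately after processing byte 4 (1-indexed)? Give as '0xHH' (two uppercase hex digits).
Answer: 0x09

Derivation:
After byte 1 (0x9A): reg=0xCF
After byte 2 (0x34): reg=0xEF
After byte 3 (0xAE): reg=0xC0
After byte 4 (0xC3): reg=0x09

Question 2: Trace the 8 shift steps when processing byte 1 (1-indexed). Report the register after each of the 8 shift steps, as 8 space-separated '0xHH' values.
Answer: 0x33 0x66 0xCC 0x9F 0x39 0x72 0xE4 0xCF

Derivation:
Register before byte 1: 0x00
After XOR with byte 0x9A: 0x9A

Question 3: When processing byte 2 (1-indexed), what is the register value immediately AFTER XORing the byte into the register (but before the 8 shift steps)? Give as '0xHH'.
Answer: 0xFB

Derivation:
Register before byte 2: 0xCF
Byte 2: 0x34
0xCF XOR 0x34 = 0xFB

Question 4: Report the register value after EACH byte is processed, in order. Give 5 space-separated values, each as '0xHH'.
0xCF 0xEF 0xC0 0x09 0x3F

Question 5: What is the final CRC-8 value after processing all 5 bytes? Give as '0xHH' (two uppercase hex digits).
After byte 1 (0x9A): reg=0xCF
After byte 2 (0x34): reg=0xEF
After byte 3 (0xAE): reg=0xC0
After byte 4 (0xC3): reg=0x09
After byte 5 (0x00): reg=0x3F

Answer: 0x3F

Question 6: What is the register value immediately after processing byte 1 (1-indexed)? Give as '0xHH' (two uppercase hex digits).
Answer: 0xCF

Derivation:
After byte 1 (0x9A): reg=0xCF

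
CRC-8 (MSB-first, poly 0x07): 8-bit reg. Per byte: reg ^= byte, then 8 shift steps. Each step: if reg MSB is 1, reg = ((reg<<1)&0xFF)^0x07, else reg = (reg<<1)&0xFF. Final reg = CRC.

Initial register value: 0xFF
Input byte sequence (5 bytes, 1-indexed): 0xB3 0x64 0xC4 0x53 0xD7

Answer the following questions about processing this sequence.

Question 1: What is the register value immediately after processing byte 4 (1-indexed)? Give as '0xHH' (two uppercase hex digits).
After byte 1 (0xB3): reg=0xE3
After byte 2 (0x64): reg=0x9C
After byte 3 (0xC4): reg=0x8F
After byte 4 (0x53): reg=0x1A

Answer: 0x1A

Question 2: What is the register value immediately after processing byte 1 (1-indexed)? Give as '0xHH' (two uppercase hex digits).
After byte 1 (0xB3): reg=0xE3

Answer: 0xE3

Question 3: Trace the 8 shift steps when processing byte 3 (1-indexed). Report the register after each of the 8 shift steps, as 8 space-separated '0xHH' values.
After byte 1 (0xB3): reg=0xE3
After byte 2 (0x64): reg=0x9C
Register before byte 3: 0x9C
After XOR with byte 0xC4: 0x58

Answer: 0xB0 0x67 0xCE 0x9B 0x31 0x62 0xC4 0x8F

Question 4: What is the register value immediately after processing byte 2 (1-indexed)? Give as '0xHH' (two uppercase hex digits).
Answer: 0x9C

Derivation:
After byte 1 (0xB3): reg=0xE3
After byte 2 (0x64): reg=0x9C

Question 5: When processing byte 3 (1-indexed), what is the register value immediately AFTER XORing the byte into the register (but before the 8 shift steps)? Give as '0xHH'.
Register before byte 3: 0x9C
Byte 3: 0xC4
0x9C XOR 0xC4 = 0x58

Answer: 0x58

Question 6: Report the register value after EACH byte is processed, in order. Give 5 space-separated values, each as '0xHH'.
0xE3 0x9C 0x8F 0x1A 0x6D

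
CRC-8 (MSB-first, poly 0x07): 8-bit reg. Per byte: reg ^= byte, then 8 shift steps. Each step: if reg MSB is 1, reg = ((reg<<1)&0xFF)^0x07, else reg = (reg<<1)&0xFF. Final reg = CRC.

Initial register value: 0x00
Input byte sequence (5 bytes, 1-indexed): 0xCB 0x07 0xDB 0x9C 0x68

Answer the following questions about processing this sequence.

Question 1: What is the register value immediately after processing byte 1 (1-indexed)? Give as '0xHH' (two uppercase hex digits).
After byte 1 (0xCB): reg=0x7F

Answer: 0x7F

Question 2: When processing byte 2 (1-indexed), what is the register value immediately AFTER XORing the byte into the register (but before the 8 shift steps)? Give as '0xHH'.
Answer: 0x78

Derivation:
Register before byte 2: 0x7F
Byte 2: 0x07
0x7F XOR 0x07 = 0x78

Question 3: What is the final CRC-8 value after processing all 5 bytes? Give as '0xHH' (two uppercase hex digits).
Answer: 0x43

Derivation:
After byte 1 (0xCB): reg=0x7F
After byte 2 (0x07): reg=0x6F
After byte 3 (0xDB): reg=0x05
After byte 4 (0x9C): reg=0xC6
After byte 5 (0x68): reg=0x43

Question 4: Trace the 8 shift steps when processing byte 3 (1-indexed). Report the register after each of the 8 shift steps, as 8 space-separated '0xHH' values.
Answer: 0x6F 0xDE 0xBB 0x71 0xE2 0xC3 0x81 0x05

Derivation:
After byte 1 (0xCB): reg=0x7F
After byte 2 (0x07): reg=0x6F
Register before byte 3: 0x6F
After XOR with byte 0xDB: 0xB4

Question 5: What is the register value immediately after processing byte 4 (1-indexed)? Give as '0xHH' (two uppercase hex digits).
Answer: 0xC6

Derivation:
After byte 1 (0xCB): reg=0x7F
After byte 2 (0x07): reg=0x6F
After byte 3 (0xDB): reg=0x05
After byte 4 (0x9C): reg=0xC6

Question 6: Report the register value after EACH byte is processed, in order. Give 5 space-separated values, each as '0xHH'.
0x7F 0x6F 0x05 0xC6 0x43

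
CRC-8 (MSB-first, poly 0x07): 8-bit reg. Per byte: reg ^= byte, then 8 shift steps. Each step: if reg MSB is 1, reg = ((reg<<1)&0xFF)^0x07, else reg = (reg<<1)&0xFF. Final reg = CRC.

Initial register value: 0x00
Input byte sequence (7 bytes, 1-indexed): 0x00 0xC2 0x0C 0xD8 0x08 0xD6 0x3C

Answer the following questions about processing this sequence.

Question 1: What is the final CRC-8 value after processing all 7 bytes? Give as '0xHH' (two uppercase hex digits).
Answer: 0x02

Derivation:
After byte 1 (0x00): reg=0x00
After byte 2 (0xC2): reg=0x40
After byte 3 (0x0C): reg=0xE3
After byte 4 (0xD8): reg=0xA1
After byte 5 (0x08): reg=0x56
After byte 6 (0xD6): reg=0x89
After byte 7 (0x3C): reg=0x02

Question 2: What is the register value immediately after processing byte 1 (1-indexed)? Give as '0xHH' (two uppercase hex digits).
After byte 1 (0x00): reg=0x00

Answer: 0x00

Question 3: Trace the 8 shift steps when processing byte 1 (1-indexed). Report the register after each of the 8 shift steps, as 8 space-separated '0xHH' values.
Register before byte 1: 0x00
After XOR with byte 0x00: 0x00

Answer: 0x00 0x00 0x00 0x00 0x00 0x00 0x00 0x00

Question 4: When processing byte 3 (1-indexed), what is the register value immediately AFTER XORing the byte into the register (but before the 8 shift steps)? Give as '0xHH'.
Answer: 0x4C

Derivation:
Register before byte 3: 0x40
Byte 3: 0x0C
0x40 XOR 0x0C = 0x4C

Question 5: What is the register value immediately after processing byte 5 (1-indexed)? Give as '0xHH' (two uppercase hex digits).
After byte 1 (0x00): reg=0x00
After byte 2 (0xC2): reg=0x40
After byte 3 (0x0C): reg=0xE3
After byte 4 (0xD8): reg=0xA1
After byte 5 (0x08): reg=0x56

Answer: 0x56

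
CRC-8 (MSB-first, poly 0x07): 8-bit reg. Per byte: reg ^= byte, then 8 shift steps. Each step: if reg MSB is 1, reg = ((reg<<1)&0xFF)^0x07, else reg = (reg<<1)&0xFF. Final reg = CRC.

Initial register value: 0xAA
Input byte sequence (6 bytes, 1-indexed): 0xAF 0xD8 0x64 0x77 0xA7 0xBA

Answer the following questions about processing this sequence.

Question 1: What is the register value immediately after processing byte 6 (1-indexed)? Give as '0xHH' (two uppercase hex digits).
Answer: 0xD9

Derivation:
After byte 1 (0xAF): reg=0x1B
After byte 2 (0xD8): reg=0x47
After byte 3 (0x64): reg=0xE9
After byte 4 (0x77): reg=0xD3
After byte 5 (0xA7): reg=0x4B
After byte 6 (0xBA): reg=0xD9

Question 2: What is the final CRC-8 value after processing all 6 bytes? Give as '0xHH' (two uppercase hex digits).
Answer: 0xD9

Derivation:
After byte 1 (0xAF): reg=0x1B
After byte 2 (0xD8): reg=0x47
After byte 3 (0x64): reg=0xE9
After byte 4 (0x77): reg=0xD3
After byte 5 (0xA7): reg=0x4B
After byte 6 (0xBA): reg=0xD9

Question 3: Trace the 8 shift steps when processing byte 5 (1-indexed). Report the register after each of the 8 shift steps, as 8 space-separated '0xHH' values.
After byte 1 (0xAF): reg=0x1B
After byte 2 (0xD8): reg=0x47
After byte 3 (0x64): reg=0xE9
After byte 4 (0x77): reg=0xD3
Register before byte 5: 0xD3
After XOR with byte 0xA7: 0x74

Answer: 0xE8 0xD7 0xA9 0x55 0xAA 0x53 0xA6 0x4B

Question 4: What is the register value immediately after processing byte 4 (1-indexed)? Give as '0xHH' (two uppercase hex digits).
After byte 1 (0xAF): reg=0x1B
After byte 2 (0xD8): reg=0x47
After byte 3 (0x64): reg=0xE9
After byte 4 (0x77): reg=0xD3

Answer: 0xD3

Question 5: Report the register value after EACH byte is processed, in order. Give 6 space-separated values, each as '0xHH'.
0x1B 0x47 0xE9 0xD3 0x4B 0xD9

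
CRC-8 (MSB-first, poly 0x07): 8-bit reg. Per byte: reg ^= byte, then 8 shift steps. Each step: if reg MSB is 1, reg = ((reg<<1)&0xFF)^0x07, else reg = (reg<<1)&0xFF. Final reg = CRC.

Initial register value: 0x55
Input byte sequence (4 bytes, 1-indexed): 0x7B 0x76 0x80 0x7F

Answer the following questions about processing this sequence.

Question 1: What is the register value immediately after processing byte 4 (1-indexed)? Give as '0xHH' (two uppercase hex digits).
After byte 1 (0x7B): reg=0xCA
After byte 2 (0x76): reg=0x3D
After byte 3 (0x80): reg=0x3A
After byte 4 (0x7F): reg=0xDC

Answer: 0xDC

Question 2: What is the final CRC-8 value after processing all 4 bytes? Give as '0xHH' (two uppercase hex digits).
Answer: 0xDC

Derivation:
After byte 1 (0x7B): reg=0xCA
After byte 2 (0x76): reg=0x3D
After byte 3 (0x80): reg=0x3A
After byte 4 (0x7F): reg=0xDC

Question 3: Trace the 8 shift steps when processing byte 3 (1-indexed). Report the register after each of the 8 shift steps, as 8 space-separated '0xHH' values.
Answer: 0x7D 0xFA 0xF3 0xE1 0xC5 0x8D 0x1D 0x3A

Derivation:
After byte 1 (0x7B): reg=0xCA
After byte 2 (0x76): reg=0x3D
Register before byte 3: 0x3D
After XOR with byte 0x80: 0xBD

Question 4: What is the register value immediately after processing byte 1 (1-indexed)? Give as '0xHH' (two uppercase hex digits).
Answer: 0xCA

Derivation:
After byte 1 (0x7B): reg=0xCA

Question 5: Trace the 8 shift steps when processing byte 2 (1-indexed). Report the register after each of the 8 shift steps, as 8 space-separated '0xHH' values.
Answer: 0x7F 0xFE 0xFB 0xF1 0xE5 0xCD 0x9D 0x3D

Derivation:
After byte 1 (0x7B): reg=0xCA
Register before byte 2: 0xCA
After XOR with byte 0x76: 0xBC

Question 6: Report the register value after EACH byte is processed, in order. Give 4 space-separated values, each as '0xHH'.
0xCA 0x3D 0x3A 0xDC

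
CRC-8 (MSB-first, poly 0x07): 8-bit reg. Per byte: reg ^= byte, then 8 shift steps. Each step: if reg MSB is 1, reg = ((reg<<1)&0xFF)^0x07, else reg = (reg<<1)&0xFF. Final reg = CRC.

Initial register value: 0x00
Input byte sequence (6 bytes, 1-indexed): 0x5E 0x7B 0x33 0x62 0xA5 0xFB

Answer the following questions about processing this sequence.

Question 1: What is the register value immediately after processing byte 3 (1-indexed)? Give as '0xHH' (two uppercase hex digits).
After byte 1 (0x5E): reg=0x9D
After byte 2 (0x7B): reg=0xBC
After byte 3 (0x33): reg=0xA4

Answer: 0xA4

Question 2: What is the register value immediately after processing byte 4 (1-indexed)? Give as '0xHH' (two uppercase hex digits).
After byte 1 (0x5E): reg=0x9D
After byte 2 (0x7B): reg=0xBC
After byte 3 (0x33): reg=0xA4
After byte 4 (0x62): reg=0x5C

Answer: 0x5C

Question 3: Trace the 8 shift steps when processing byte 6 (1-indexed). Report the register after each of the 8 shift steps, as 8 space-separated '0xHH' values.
Answer: 0x34 0x68 0xD0 0xA7 0x49 0x92 0x23 0x46

Derivation:
After byte 1 (0x5E): reg=0x9D
After byte 2 (0x7B): reg=0xBC
After byte 3 (0x33): reg=0xA4
After byte 4 (0x62): reg=0x5C
After byte 5 (0xA5): reg=0xE1
Register before byte 6: 0xE1
After XOR with byte 0xFB: 0x1A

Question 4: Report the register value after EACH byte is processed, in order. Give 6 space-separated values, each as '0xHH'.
0x9D 0xBC 0xA4 0x5C 0xE1 0x46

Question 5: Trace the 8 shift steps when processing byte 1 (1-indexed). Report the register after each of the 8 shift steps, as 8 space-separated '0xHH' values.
Answer: 0xBC 0x7F 0xFE 0xFB 0xF1 0xE5 0xCD 0x9D

Derivation:
Register before byte 1: 0x00
After XOR with byte 0x5E: 0x5E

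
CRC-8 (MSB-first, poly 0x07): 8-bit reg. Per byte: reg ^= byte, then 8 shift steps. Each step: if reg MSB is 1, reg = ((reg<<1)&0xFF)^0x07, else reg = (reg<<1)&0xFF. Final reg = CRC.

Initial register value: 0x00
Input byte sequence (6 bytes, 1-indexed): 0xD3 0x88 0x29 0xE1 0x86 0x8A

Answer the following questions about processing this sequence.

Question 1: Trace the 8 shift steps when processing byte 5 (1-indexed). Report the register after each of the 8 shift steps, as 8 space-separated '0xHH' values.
Answer: 0x25 0x4A 0x94 0x2F 0x5E 0xBC 0x7F 0xFE

Derivation:
After byte 1 (0xD3): reg=0x37
After byte 2 (0x88): reg=0x34
After byte 3 (0x29): reg=0x53
After byte 4 (0xE1): reg=0x17
Register before byte 5: 0x17
After XOR with byte 0x86: 0x91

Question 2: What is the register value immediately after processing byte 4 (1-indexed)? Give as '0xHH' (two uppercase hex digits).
After byte 1 (0xD3): reg=0x37
After byte 2 (0x88): reg=0x34
After byte 3 (0x29): reg=0x53
After byte 4 (0xE1): reg=0x17

Answer: 0x17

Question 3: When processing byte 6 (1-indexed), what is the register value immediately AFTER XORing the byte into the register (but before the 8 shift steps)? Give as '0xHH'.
Answer: 0x74

Derivation:
Register before byte 6: 0xFE
Byte 6: 0x8A
0xFE XOR 0x8A = 0x74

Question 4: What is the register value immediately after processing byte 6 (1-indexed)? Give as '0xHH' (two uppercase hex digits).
After byte 1 (0xD3): reg=0x37
After byte 2 (0x88): reg=0x34
After byte 3 (0x29): reg=0x53
After byte 4 (0xE1): reg=0x17
After byte 5 (0x86): reg=0xFE
After byte 6 (0x8A): reg=0x4B

Answer: 0x4B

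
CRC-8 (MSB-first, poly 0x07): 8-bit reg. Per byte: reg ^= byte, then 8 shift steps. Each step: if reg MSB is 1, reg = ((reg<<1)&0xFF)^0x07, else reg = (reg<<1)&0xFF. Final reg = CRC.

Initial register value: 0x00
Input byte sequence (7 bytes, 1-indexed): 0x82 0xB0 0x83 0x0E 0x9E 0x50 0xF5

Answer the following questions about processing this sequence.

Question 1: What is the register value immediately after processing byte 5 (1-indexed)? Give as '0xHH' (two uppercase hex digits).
After byte 1 (0x82): reg=0x87
After byte 2 (0xB0): reg=0x85
After byte 3 (0x83): reg=0x12
After byte 4 (0x0E): reg=0x54
After byte 5 (0x9E): reg=0x78

Answer: 0x78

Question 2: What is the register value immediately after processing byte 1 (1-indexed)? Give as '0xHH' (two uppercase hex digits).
After byte 1 (0x82): reg=0x87

Answer: 0x87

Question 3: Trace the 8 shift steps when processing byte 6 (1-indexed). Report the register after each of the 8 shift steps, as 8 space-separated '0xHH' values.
After byte 1 (0x82): reg=0x87
After byte 2 (0xB0): reg=0x85
After byte 3 (0x83): reg=0x12
After byte 4 (0x0E): reg=0x54
After byte 5 (0x9E): reg=0x78
Register before byte 6: 0x78
After XOR with byte 0x50: 0x28

Answer: 0x50 0xA0 0x47 0x8E 0x1B 0x36 0x6C 0xD8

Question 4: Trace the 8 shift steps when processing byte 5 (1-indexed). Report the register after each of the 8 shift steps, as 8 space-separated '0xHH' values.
Answer: 0x93 0x21 0x42 0x84 0x0F 0x1E 0x3C 0x78

Derivation:
After byte 1 (0x82): reg=0x87
After byte 2 (0xB0): reg=0x85
After byte 3 (0x83): reg=0x12
After byte 4 (0x0E): reg=0x54
Register before byte 5: 0x54
After XOR with byte 0x9E: 0xCA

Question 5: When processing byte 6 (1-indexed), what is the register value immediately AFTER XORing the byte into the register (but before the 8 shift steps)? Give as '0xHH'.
Register before byte 6: 0x78
Byte 6: 0x50
0x78 XOR 0x50 = 0x28

Answer: 0x28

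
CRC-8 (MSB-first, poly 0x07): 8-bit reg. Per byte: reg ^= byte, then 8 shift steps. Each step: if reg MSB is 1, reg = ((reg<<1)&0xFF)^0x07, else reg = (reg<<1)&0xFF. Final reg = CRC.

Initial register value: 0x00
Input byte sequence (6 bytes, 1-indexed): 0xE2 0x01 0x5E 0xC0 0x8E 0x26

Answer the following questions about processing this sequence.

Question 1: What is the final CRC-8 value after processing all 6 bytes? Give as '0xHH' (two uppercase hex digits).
After byte 1 (0xE2): reg=0xA0
After byte 2 (0x01): reg=0x6E
After byte 3 (0x5E): reg=0x90
After byte 4 (0xC0): reg=0xB7
After byte 5 (0x8E): reg=0xAF
After byte 6 (0x26): reg=0xB6

Answer: 0xB6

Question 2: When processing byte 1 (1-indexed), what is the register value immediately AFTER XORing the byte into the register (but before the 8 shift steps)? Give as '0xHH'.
Answer: 0xE2

Derivation:
Register before byte 1: 0x00
Byte 1: 0xE2
0x00 XOR 0xE2 = 0xE2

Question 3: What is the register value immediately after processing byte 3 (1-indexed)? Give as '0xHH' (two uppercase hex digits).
After byte 1 (0xE2): reg=0xA0
After byte 2 (0x01): reg=0x6E
After byte 3 (0x5E): reg=0x90

Answer: 0x90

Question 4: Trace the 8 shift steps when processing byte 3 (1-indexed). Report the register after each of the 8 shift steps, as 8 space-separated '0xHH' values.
Answer: 0x60 0xC0 0x87 0x09 0x12 0x24 0x48 0x90

Derivation:
After byte 1 (0xE2): reg=0xA0
After byte 2 (0x01): reg=0x6E
Register before byte 3: 0x6E
After XOR with byte 0x5E: 0x30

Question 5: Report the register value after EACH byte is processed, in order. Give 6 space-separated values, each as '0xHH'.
0xA0 0x6E 0x90 0xB7 0xAF 0xB6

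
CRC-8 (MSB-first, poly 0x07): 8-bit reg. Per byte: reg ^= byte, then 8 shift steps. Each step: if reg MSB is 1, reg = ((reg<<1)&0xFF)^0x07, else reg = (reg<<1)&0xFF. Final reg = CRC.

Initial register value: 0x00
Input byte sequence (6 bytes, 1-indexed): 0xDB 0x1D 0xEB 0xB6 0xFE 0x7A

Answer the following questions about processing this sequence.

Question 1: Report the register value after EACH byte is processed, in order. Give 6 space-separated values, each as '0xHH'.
0x0F 0x7E 0xE2 0xAB 0xAC 0x2C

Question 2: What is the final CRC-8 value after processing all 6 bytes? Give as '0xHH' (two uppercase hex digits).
Answer: 0x2C

Derivation:
After byte 1 (0xDB): reg=0x0F
After byte 2 (0x1D): reg=0x7E
After byte 3 (0xEB): reg=0xE2
After byte 4 (0xB6): reg=0xAB
After byte 5 (0xFE): reg=0xAC
After byte 6 (0x7A): reg=0x2C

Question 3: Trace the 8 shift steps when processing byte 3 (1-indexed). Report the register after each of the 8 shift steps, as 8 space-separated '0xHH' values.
After byte 1 (0xDB): reg=0x0F
After byte 2 (0x1D): reg=0x7E
Register before byte 3: 0x7E
After XOR with byte 0xEB: 0x95

Answer: 0x2D 0x5A 0xB4 0x6F 0xDE 0xBB 0x71 0xE2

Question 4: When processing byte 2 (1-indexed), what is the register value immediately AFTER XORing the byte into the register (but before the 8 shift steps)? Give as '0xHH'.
Register before byte 2: 0x0F
Byte 2: 0x1D
0x0F XOR 0x1D = 0x12

Answer: 0x12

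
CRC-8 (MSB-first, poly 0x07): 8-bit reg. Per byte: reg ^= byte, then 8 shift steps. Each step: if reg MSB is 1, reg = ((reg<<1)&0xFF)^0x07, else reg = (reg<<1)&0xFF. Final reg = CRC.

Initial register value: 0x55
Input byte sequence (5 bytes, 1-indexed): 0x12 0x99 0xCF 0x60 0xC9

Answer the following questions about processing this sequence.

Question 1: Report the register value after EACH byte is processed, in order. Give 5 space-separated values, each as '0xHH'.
0xD2 0xF6 0xAF 0x63 0x5F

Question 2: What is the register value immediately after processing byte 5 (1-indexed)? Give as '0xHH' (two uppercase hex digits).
After byte 1 (0x12): reg=0xD2
After byte 2 (0x99): reg=0xF6
After byte 3 (0xCF): reg=0xAF
After byte 4 (0x60): reg=0x63
After byte 5 (0xC9): reg=0x5F

Answer: 0x5F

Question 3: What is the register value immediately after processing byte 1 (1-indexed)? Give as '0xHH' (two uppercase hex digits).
Answer: 0xD2

Derivation:
After byte 1 (0x12): reg=0xD2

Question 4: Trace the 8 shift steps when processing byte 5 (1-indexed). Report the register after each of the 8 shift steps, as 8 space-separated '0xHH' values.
Answer: 0x53 0xA6 0x4B 0x96 0x2B 0x56 0xAC 0x5F

Derivation:
After byte 1 (0x12): reg=0xD2
After byte 2 (0x99): reg=0xF6
After byte 3 (0xCF): reg=0xAF
After byte 4 (0x60): reg=0x63
Register before byte 5: 0x63
After XOR with byte 0xC9: 0xAA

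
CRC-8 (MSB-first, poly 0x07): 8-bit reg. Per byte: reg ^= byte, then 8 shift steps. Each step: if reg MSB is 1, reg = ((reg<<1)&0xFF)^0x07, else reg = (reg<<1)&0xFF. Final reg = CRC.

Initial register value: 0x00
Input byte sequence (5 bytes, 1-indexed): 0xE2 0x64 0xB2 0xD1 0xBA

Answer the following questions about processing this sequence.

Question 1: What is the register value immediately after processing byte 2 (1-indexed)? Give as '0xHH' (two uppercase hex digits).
After byte 1 (0xE2): reg=0xA0
After byte 2 (0x64): reg=0x52

Answer: 0x52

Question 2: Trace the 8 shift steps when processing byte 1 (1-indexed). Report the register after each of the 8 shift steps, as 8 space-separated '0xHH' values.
Register before byte 1: 0x00
After XOR with byte 0xE2: 0xE2

Answer: 0xC3 0x81 0x05 0x0A 0x14 0x28 0x50 0xA0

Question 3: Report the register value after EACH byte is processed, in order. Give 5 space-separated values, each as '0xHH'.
0xA0 0x52 0xAE 0x7A 0x4E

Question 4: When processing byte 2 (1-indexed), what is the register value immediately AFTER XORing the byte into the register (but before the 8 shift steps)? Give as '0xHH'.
Register before byte 2: 0xA0
Byte 2: 0x64
0xA0 XOR 0x64 = 0xC4

Answer: 0xC4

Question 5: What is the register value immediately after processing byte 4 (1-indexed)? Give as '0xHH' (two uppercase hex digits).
Answer: 0x7A

Derivation:
After byte 1 (0xE2): reg=0xA0
After byte 2 (0x64): reg=0x52
After byte 3 (0xB2): reg=0xAE
After byte 4 (0xD1): reg=0x7A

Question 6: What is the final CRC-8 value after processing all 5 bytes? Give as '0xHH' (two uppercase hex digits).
Answer: 0x4E

Derivation:
After byte 1 (0xE2): reg=0xA0
After byte 2 (0x64): reg=0x52
After byte 3 (0xB2): reg=0xAE
After byte 4 (0xD1): reg=0x7A
After byte 5 (0xBA): reg=0x4E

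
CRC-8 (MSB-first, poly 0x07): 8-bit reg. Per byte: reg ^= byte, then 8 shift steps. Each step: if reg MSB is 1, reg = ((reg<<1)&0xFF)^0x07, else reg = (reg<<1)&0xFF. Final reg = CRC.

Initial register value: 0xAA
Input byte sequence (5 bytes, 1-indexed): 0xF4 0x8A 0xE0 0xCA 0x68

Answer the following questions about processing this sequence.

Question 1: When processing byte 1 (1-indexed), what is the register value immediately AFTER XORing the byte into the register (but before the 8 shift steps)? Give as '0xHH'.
Register before byte 1: 0xAA
Byte 1: 0xF4
0xAA XOR 0xF4 = 0x5E

Answer: 0x5E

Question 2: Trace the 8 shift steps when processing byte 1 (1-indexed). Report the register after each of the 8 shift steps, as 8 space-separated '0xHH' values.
Answer: 0xBC 0x7F 0xFE 0xFB 0xF1 0xE5 0xCD 0x9D

Derivation:
Register before byte 1: 0xAA
After XOR with byte 0xF4: 0x5E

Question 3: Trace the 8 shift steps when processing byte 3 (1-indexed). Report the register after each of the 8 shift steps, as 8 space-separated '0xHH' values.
Answer: 0x0D 0x1A 0x34 0x68 0xD0 0xA7 0x49 0x92

Derivation:
After byte 1 (0xF4): reg=0x9D
After byte 2 (0x8A): reg=0x65
Register before byte 3: 0x65
After XOR with byte 0xE0: 0x85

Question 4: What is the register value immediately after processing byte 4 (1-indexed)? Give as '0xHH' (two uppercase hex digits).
After byte 1 (0xF4): reg=0x9D
After byte 2 (0x8A): reg=0x65
After byte 3 (0xE0): reg=0x92
After byte 4 (0xCA): reg=0x8F

Answer: 0x8F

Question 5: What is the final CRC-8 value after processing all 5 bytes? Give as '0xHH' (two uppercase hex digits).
Answer: 0xBB

Derivation:
After byte 1 (0xF4): reg=0x9D
After byte 2 (0x8A): reg=0x65
After byte 3 (0xE0): reg=0x92
After byte 4 (0xCA): reg=0x8F
After byte 5 (0x68): reg=0xBB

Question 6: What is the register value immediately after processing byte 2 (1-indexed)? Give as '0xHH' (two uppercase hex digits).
After byte 1 (0xF4): reg=0x9D
After byte 2 (0x8A): reg=0x65

Answer: 0x65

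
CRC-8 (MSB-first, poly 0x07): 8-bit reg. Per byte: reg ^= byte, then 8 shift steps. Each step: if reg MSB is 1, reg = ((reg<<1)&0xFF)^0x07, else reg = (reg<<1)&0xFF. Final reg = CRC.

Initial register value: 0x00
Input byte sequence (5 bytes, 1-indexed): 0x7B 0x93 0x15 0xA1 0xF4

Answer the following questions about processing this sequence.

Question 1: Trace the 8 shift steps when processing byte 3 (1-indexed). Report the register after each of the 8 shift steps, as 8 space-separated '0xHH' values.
Answer: 0xA7 0x49 0x92 0x23 0x46 0x8C 0x1F 0x3E

Derivation:
After byte 1 (0x7B): reg=0x66
After byte 2 (0x93): reg=0xC5
Register before byte 3: 0xC5
After XOR with byte 0x15: 0xD0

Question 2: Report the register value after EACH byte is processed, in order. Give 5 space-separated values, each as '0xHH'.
0x66 0xC5 0x3E 0xD4 0xE0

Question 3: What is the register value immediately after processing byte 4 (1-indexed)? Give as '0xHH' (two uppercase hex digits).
Answer: 0xD4

Derivation:
After byte 1 (0x7B): reg=0x66
After byte 2 (0x93): reg=0xC5
After byte 3 (0x15): reg=0x3E
After byte 4 (0xA1): reg=0xD4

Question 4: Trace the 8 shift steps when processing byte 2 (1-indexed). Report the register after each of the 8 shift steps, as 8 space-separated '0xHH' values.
After byte 1 (0x7B): reg=0x66
Register before byte 2: 0x66
After XOR with byte 0x93: 0xF5

Answer: 0xED 0xDD 0xBD 0x7D 0xFA 0xF3 0xE1 0xC5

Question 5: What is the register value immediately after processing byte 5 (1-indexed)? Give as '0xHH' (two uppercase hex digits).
Answer: 0xE0

Derivation:
After byte 1 (0x7B): reg=0x66
After byte 2 (0x93): reg=0xC5
After byte 3 (0x15): reg=0x3E
After byte 4 (0xA1): reg=0xD4
After byte 5 (0xF4): reg=0xE0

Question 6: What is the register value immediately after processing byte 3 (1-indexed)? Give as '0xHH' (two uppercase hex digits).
Answer: 0x3E

Derivation:
After byte 1 (0x7B): reg=0x66
After byte 2 (0x93): reg=0xC5
After byte 3 (0x15): reg=0x3E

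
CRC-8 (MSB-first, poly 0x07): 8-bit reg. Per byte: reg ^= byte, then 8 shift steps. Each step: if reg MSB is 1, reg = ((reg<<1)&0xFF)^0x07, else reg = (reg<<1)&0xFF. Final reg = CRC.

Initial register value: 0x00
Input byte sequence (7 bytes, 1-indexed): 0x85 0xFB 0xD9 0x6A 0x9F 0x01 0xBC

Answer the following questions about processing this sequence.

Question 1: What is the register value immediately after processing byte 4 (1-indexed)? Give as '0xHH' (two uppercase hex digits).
After byte 1 (0x85): reg=0x92
After byte 2 (0xFB): reg=0x18
After byte 3 (0xD9): reg=0x49
After byte 4 (0x6A): reg=0xE9

Answer: 0xE9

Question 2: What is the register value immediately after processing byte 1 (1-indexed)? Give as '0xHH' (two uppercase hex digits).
After byte 1 (0x85): reg=0x92

Answer: 0x92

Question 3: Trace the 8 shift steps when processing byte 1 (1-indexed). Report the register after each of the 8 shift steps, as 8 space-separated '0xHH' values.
Register before byte 1: 0x00
After XOR with byte 0x85: 0x85

Answer: 0x0D 0x1A 0x34 0x68 0xD0 0xA7 0x49 0x92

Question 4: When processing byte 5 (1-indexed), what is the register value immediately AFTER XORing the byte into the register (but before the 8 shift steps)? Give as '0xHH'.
Register before byte 5: 0xE9
Byte 5: 0x9F
0xE9 XOR 0x9F = 0x76

Answer: 0x76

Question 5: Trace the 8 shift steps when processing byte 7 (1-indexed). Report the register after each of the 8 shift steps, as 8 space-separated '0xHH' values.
Answer: 0xCE 0x9B 0x31 0x62 0xC4 0x8F 0x19 0x32

Derivation:
After byte 1 (0x85): reg=0x92
After byte 2 (0xFB): reg=0x18
After byte 3 (0xD9): reg=0x49
After byte 4 (0x6A): reg=0xE9
After byte 5 (0x9F): reg=0x45
After byte 6 (0x01): reg=0xDB
Register before byte 7: 0xDB
After XOR with byte 0xBC: 0x67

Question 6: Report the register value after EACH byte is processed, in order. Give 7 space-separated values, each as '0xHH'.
0x92 0x18 0x49 0xE9 0x45 0xDB 0x32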